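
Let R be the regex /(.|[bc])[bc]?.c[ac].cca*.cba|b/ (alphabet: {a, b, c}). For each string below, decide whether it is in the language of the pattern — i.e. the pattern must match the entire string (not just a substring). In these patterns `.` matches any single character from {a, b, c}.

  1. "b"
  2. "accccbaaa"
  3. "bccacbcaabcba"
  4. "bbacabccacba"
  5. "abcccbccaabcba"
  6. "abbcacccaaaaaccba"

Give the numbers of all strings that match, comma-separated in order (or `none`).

1. "b" → match
2. "accccbaaa" → no match
3 → no match
4. "bbacabccacba" → match
5 → match
6 → match

1, 4, 5, 6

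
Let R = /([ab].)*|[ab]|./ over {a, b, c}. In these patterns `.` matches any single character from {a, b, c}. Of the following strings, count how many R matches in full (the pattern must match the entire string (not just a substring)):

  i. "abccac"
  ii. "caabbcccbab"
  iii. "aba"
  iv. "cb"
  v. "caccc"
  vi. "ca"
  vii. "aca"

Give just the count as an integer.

i → no match
ii → no match
iii → no match
iv → no match
v → no match
vi → no match
vii → no match
Total matched: 0

0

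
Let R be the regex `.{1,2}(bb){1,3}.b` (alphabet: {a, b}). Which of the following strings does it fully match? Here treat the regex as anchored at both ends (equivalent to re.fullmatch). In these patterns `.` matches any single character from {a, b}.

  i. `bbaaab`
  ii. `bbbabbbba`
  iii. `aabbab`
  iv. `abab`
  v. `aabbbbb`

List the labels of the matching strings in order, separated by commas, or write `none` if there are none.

i → no match
ii → no match — must end with `b`
iii → match
iv → no match
v → no match

iii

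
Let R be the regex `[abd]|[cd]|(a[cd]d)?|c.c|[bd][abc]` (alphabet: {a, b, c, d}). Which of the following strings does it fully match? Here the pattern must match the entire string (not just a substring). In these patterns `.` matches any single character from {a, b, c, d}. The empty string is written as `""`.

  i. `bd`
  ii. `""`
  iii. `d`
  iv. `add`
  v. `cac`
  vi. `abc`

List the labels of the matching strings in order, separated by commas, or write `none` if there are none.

i → no match
ii → match
iii → match
iv → match
v → match
vi → no match

ii, iii, iv, v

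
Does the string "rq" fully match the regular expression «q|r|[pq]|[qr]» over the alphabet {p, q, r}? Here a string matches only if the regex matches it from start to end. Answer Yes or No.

No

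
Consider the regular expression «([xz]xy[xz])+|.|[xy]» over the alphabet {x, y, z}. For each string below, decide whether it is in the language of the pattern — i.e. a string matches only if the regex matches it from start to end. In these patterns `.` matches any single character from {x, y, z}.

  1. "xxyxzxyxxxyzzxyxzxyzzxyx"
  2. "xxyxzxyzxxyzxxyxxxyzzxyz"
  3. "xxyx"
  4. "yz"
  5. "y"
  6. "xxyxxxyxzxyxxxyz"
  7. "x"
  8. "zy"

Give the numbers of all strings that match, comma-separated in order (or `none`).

1 → match
2 → match
3. "xxyx" → match
4. "yz" → no match
5. "y" → match
6 → match
7. "x" → match
8. "zy" → no match

1, 2, 3, 5, 6, 7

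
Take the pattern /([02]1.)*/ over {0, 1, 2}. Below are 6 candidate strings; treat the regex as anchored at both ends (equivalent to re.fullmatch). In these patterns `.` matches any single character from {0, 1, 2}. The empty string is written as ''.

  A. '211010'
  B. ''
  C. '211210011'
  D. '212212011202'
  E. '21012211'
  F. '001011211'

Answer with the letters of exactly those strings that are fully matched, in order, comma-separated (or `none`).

A → match
B → match
C → match
D → no match
E → no match
F → no match

A, B, C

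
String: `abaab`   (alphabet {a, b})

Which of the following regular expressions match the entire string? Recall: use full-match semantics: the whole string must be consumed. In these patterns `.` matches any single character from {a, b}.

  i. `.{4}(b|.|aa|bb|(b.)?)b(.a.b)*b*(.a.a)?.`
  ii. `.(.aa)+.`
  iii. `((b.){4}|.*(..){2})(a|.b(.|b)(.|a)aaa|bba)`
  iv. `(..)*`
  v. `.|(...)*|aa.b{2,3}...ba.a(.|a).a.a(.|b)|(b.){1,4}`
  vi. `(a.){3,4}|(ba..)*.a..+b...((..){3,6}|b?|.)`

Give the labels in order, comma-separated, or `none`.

i → no match
ii → match
iii → no match
iv → no match
v → no match
vi → no match

ii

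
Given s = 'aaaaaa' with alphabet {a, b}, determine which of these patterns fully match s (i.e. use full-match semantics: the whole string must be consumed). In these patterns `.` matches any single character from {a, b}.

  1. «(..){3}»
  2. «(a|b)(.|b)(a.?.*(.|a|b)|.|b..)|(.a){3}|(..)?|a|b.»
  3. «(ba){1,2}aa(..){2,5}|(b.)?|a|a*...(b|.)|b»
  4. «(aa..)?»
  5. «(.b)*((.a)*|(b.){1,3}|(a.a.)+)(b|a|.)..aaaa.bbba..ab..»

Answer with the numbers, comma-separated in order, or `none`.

1 → match
2 → match
3 → match
4 → no match
5 → no match

1, 2, 3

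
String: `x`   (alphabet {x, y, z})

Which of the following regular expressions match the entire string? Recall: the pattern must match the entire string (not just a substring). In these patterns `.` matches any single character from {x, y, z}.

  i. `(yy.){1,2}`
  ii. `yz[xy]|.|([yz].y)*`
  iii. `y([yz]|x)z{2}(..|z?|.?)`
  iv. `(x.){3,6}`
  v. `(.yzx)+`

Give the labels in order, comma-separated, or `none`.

i → no match — must start with `yy`
ii → match
iii → no match — must start with `y`
iv → no match
v → no match — must end with `yzx`

ii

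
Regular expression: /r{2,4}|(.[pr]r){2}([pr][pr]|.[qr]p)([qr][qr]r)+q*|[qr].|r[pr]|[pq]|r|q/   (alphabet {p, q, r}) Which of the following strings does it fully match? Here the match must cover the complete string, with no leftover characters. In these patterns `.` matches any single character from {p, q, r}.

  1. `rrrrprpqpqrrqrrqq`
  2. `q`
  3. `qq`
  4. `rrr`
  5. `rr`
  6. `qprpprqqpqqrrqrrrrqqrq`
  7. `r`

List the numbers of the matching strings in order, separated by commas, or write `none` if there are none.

1, 2, 3, 4, 5, 6, 7

1 → match
2 → match
3 → match
4 → match
5 → match
6 → match
7 → match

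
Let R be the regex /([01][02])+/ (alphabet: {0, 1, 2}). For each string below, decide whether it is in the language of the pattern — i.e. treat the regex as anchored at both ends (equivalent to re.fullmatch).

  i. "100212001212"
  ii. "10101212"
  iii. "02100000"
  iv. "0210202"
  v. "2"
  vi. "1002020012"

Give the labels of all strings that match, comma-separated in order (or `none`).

i, ii, iii, vi

i → match
ii → match
iii → match
iv → no match
v → no match
vi → match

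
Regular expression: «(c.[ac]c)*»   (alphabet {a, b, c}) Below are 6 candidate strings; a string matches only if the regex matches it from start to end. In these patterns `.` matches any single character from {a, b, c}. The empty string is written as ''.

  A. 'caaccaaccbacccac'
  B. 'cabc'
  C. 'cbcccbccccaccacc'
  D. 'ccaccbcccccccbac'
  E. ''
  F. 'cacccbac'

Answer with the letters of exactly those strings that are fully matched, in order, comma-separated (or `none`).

A → match
B → no match
C → match
D → match
E → match
F → match

A, C, D, E, F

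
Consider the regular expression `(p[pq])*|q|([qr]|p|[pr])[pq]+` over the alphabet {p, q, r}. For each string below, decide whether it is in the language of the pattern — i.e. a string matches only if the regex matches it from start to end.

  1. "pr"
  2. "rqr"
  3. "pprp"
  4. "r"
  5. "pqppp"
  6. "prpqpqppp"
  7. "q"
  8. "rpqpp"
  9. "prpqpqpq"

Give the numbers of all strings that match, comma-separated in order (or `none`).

1. "pr" → no match
2. "rqr" → no match
3. "pprp" → no match
4. "r" → no match
5. "pqppp" → match
6. "prpqpqppp" → no match
7. "q" → match
8. "rpqpp" → match
9. "prpqpqpq" → no match

5, 7, 8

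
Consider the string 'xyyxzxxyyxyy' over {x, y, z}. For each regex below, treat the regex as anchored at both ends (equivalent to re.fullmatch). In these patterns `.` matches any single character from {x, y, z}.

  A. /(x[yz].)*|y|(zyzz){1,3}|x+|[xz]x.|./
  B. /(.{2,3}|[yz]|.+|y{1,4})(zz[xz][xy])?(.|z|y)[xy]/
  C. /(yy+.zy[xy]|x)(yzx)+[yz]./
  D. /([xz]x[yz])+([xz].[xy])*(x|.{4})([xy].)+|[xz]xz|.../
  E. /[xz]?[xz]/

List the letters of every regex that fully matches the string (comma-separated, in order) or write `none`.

A → match
B → match
C → no match
D → no match
E → no match

A, B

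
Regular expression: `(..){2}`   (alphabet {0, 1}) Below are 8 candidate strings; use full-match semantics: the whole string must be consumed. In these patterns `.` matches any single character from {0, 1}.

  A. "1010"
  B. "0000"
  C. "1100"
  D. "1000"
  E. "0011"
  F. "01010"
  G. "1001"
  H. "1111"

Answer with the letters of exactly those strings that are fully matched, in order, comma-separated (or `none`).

A → match
B → match
C → match
D → match
E → match
F → no match
G → match
H → match

A, B, C, D, E, G, H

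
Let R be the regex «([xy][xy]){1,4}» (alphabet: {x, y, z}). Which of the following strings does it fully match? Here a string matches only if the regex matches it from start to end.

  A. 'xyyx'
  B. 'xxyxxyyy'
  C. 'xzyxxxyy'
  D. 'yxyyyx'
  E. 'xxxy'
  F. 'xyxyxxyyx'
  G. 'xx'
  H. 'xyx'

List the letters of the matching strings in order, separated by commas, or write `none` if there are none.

A. 'xyyx' → match
B. 'xxyxxyyy' → match
C. 'xzyxxxyy' → no match
D. 'yxyyyx' → match
E. 'xxxy' → match
F. 'xyxyxxyyx' → no match
G. 'xx' → match
H. 'xyx' → no match

A, B, D, E, G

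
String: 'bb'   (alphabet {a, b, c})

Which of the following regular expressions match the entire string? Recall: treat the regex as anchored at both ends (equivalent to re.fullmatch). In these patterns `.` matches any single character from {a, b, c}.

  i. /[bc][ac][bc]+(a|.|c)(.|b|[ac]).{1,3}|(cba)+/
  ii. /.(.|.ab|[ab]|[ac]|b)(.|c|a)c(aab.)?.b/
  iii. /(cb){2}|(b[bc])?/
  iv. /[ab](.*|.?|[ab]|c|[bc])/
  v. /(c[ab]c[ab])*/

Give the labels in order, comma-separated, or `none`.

iii, iv

i → no match
ii → no match
iii → match
iv → match
v → no match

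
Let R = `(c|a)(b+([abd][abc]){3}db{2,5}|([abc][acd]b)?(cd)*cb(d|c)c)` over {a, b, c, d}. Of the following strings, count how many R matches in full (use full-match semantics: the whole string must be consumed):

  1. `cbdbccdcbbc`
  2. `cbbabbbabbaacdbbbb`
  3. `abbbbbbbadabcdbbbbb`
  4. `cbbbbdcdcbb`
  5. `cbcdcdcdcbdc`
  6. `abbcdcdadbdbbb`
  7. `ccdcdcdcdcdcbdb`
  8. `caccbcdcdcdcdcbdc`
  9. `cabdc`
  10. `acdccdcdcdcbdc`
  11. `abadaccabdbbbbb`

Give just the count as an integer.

1. `cbdbccdcbbc` → no match
2 → no match
3 → match
4. `cbbbbdcdcbb` → no match
5. `cbcdcdcdcbdc` → no match
6 → no match
7 → no match
8 → no match
9. `cabdc` → no match
10 → no match
11 → no match
Total matched: 1

1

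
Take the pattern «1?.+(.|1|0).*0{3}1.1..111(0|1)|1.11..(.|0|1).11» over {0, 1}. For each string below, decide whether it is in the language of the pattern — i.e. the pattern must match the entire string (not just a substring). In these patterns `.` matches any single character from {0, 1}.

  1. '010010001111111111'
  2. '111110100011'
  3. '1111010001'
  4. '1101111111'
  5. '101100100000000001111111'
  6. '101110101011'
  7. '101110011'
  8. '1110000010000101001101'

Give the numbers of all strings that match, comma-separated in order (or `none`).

1 → no match
2 → no match
3 → no match
4 → no match
5 → no match
6 → no match
7 → no match
8 → no match

none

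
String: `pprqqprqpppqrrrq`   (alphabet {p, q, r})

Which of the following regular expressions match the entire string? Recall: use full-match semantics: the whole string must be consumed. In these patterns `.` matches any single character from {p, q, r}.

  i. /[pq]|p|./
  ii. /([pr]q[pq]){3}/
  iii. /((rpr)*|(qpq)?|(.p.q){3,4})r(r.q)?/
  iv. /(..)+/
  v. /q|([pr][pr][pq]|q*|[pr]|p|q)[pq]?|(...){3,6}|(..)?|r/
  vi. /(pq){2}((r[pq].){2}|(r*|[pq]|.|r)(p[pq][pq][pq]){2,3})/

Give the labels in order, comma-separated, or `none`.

i → no match
ii → no match
iii → match
iv → match
v → no match
vi → no match — must start with `pq`

iii, iv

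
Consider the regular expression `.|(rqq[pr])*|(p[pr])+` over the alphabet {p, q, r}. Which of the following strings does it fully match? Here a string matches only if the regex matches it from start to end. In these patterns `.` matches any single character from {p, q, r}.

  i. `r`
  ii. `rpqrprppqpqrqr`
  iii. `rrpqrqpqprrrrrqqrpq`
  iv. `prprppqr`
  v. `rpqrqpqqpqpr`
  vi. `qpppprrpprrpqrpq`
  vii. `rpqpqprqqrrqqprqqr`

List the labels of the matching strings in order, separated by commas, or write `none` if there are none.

i

i → match
ii → no match
iii → no match
iv → no match
v → no match
vi → no match
vii → no match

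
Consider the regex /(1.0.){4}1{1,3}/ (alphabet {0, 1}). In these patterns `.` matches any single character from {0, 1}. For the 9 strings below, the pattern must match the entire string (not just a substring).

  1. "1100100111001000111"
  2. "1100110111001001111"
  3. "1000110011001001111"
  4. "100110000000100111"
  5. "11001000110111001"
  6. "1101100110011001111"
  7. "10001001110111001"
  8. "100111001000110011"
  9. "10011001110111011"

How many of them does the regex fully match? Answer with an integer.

8

1 → match
2 → match
3 → match
4 → no match
5 → match
6 → match
7 → match
8 → match
9 → match
Total matched: 8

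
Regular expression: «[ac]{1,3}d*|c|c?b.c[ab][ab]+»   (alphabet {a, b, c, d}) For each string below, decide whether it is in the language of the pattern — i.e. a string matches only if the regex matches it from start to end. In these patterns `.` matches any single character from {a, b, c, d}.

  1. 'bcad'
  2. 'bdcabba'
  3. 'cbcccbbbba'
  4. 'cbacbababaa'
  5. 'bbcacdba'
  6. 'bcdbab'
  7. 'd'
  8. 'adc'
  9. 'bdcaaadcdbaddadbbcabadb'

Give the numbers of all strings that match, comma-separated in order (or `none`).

2, 4

1 → no match
2 → match
3 → no match
4 → match
5 → no match
6 → no match
7 → no match
8 → no match
9 → no match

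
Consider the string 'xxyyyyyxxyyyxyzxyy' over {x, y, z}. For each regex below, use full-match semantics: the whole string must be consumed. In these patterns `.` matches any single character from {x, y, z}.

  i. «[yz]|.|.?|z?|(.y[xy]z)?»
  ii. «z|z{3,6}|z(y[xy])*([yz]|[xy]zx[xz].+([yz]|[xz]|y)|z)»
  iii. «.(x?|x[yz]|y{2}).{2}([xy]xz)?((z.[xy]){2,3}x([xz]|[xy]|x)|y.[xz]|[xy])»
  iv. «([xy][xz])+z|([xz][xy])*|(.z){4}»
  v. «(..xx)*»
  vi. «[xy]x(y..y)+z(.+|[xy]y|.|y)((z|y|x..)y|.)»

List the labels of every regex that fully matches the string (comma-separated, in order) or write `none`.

i → no match
ii → no match — must start with 'z'
iii → no match
iv → no match
v → no match
vi → match

vi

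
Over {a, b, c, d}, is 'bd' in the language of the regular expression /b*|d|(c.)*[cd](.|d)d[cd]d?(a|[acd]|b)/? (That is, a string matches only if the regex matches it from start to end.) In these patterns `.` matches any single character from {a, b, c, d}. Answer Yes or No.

No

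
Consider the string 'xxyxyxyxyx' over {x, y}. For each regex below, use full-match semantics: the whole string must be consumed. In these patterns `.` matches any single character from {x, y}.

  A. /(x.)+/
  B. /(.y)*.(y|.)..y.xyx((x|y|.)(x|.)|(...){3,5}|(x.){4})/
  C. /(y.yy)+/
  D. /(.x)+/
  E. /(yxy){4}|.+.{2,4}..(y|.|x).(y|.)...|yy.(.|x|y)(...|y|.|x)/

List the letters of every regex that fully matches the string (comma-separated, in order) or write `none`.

D

A → no match
B → no match
C → no match — must start with 'y'
D → match
E → no match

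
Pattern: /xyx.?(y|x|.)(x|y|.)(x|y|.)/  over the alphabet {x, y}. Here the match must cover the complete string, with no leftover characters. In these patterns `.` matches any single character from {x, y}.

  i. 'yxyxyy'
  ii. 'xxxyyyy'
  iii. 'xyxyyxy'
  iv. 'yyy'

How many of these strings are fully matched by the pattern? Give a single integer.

1

i → no match — must start with 'xyx'
ii → no match — must start with 'xyx'
iii → match
iv → no match — must start with 'xyx'
Total matched: 1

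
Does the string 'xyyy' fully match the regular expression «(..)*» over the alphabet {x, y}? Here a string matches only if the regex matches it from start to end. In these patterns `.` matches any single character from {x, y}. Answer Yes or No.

Yes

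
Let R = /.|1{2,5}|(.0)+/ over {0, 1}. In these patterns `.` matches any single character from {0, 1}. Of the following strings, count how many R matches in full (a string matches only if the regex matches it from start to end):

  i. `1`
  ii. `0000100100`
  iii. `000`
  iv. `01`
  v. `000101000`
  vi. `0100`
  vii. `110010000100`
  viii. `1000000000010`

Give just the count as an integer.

i → match
ii → no match
iii → no match
iv → no match
v → no match
vi → no match
vii → no match
viii → no match
Total matched: 1

1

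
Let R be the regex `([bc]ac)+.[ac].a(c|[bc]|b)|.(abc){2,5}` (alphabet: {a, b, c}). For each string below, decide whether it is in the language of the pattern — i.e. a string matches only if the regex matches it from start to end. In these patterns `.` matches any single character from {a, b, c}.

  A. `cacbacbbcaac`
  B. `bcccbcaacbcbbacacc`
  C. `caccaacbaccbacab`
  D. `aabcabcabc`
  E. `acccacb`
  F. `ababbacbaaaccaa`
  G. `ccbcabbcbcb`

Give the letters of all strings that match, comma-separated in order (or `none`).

D

A → no match
B → no match
C → no match
D → match
E → no match
F → no match
G → no match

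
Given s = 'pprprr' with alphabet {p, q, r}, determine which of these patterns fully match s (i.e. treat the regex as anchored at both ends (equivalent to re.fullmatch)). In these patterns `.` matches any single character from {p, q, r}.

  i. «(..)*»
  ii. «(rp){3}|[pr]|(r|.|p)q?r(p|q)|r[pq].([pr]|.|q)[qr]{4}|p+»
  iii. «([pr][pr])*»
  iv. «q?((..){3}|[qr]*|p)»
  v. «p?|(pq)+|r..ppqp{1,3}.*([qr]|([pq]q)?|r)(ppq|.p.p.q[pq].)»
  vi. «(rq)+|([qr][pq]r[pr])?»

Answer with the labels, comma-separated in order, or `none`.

i, iii, iv

i → match
ii → no match
iii → match
iv → match
v → no match
vi → no match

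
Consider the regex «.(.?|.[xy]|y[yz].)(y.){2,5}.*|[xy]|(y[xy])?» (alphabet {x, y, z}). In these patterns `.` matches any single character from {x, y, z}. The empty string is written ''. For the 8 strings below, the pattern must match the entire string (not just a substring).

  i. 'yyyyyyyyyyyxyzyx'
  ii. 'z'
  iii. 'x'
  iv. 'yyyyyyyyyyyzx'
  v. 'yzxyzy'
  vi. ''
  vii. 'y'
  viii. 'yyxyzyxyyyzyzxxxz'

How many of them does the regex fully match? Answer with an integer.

i → match
ii → no match
iii → match
iv → match
v → no match
vi → match
vii → match
viii → match
Total matched: 6

6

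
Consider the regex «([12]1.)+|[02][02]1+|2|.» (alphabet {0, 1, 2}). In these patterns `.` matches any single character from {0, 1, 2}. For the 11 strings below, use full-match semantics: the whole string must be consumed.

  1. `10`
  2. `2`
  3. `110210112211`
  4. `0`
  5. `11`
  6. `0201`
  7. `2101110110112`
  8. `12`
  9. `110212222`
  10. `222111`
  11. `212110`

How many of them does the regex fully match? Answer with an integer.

1 → no match
2 → match
3 → match
4 → match
5 → no match
6 → no match
7 → no match
8 → no match
9 → no match
10 → no match
11 → match
Total matched: 4

4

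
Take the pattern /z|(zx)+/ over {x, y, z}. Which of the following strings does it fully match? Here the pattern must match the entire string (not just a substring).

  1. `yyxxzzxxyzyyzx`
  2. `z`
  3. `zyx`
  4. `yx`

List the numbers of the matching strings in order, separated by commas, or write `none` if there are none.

1 → no match
2 → match
3 → no match
4 → no match

2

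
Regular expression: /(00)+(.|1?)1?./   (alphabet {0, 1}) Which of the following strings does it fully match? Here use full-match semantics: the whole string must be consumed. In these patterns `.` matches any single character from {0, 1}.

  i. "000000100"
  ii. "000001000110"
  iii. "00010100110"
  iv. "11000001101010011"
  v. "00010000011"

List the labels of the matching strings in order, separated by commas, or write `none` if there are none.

i → no match
ii → no match
iii → no match
iv → no match — must start with "00"
v → no match

none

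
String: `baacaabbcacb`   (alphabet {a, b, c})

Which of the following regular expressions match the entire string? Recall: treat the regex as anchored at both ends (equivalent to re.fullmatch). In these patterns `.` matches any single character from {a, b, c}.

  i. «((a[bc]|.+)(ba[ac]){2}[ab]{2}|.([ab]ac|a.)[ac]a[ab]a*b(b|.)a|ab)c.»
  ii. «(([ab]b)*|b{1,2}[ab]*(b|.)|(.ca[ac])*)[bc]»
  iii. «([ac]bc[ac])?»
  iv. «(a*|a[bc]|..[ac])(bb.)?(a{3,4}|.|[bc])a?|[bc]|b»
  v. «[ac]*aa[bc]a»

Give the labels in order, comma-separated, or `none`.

i

i → match
ii → no match
iii → no match
iv → no match
v → no match — must end with `a`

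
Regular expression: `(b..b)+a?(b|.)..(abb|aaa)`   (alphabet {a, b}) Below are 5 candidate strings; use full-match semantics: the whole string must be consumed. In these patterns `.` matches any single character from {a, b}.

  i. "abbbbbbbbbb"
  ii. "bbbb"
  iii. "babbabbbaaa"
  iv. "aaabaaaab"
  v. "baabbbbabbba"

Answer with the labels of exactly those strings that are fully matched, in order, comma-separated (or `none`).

i. "abbbbbbbbbb" → no match — must start with "b"
ii. "bbbb" → no match
iii. "babbabbbaaa" → match
iv. "aaabaaaab" → no match — must start with "b"
v. "baabbbbabbba" → no match

iii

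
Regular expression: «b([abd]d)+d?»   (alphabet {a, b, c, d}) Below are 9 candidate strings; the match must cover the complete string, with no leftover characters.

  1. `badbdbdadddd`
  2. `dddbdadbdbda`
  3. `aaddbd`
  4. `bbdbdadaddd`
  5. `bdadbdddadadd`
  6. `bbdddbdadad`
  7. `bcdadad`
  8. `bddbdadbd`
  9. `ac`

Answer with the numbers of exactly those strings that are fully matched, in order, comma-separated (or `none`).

1, 4, 6, 8

1 → match
2 → no match — must start with `b`
3 → no match — must start with `b`
4 → match
5 → no match
6 → match
7 → no match
8 → match
9 → no match — must start with `b`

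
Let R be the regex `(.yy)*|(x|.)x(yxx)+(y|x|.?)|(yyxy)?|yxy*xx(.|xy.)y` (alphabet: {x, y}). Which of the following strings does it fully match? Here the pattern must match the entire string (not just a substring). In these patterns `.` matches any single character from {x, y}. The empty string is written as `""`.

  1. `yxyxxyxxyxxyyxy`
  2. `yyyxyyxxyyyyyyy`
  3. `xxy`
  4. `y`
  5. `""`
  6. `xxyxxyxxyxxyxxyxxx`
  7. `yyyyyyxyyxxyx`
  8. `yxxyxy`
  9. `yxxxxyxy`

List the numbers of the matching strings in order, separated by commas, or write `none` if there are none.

5, 6, 9

1 → no match
2 → no match
3 → no match
4 → no match
5 → match
6 → match
7 → no match
8 → no match
9 → match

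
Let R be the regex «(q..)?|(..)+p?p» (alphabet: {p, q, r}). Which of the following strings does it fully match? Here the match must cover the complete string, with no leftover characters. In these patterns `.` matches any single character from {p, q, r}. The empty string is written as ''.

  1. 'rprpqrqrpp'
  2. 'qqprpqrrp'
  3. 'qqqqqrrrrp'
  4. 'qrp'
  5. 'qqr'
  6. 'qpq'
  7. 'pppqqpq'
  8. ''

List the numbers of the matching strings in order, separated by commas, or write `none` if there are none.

1, 2, 4, 5, 6, 8

1 → match
2 → match
3 → no match
4 → match
5 → match
6 → match
7 → no match
8 → match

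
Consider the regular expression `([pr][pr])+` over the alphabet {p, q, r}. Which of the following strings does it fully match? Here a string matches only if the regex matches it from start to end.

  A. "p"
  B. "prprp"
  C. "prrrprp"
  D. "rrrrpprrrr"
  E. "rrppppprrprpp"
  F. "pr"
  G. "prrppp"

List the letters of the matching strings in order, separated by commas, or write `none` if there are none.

D, F, G

A. "p" → no match
B. "prprp" → no match
C. "prrrprp" → no match
D. "rrrrpprrrr" → match
E → no match
F. "pr" → match
G. "prrppp" → match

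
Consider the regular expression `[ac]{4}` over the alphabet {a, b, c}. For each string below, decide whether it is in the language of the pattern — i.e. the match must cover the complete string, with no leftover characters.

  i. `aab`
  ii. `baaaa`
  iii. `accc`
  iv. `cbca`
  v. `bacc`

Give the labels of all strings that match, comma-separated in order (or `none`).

i. `aab` → no match
ii. `baaaa` → no match
iii. `accc` → match
iv. `cbca` → no match
v. `bacc` → no match

iii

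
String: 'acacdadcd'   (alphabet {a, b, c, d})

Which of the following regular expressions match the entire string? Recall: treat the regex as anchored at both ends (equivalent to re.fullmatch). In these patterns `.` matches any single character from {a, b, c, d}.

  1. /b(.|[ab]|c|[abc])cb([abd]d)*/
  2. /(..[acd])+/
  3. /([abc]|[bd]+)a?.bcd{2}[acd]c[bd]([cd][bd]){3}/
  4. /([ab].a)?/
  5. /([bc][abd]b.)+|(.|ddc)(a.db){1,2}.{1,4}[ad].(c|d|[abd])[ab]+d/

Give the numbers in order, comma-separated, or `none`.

1 → no match — must start with 'b'
2 → match
3 → no match
4 → no match
5 → no match

2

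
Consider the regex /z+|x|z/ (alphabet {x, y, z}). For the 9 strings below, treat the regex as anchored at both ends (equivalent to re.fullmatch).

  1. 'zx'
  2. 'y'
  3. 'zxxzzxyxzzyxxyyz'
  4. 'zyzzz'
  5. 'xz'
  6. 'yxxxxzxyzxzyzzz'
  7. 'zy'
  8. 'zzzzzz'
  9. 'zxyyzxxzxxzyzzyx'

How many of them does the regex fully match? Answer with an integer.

1. 'zx' → no match
2. 'y' → no match
3 → no match
4. 'zyzzz' → no match
5. 'xz' → no match
6 → no match
7. 'zy' → no match
8. 'zzzzzz' → match
9 → no match
Total matched: 1

1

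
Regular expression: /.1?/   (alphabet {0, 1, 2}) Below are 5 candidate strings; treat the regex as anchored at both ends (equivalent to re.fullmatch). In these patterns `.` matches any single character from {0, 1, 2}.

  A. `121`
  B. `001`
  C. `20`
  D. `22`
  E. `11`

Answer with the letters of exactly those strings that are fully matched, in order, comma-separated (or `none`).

E

A → no match
B → no match
C → no match
D → no match
E → match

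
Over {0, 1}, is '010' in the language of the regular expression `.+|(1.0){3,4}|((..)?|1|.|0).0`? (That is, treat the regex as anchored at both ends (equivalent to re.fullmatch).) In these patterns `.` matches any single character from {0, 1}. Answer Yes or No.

Yes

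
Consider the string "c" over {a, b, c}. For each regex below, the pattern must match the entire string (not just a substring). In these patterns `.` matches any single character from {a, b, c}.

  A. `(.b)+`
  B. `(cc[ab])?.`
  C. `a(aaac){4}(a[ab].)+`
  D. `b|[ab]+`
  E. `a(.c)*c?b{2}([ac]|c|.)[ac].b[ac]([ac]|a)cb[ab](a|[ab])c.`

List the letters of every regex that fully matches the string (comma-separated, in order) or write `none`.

A → no match — must end with "b"
B → match
C → no match — must start with "aaaac"
D → no match
E → no match — must start with "a"

B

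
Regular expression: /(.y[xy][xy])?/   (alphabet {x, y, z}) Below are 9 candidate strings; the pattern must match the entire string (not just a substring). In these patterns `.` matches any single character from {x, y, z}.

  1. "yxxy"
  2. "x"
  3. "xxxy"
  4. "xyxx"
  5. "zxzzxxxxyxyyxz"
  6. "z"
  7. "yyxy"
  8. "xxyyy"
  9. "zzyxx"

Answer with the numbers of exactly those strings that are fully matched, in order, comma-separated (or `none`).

1 → no match
2 → no match
3 → no match
4 → match
5 → no match
6 → no match
7 → match
8 → no match
9 → no match

4, 7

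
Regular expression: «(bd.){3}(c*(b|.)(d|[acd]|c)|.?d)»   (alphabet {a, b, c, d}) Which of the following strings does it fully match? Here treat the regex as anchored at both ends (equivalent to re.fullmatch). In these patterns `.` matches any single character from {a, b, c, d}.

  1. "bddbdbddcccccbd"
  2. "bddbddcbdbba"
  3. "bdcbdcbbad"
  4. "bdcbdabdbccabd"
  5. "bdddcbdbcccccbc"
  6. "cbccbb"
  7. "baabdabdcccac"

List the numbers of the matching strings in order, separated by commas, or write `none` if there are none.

1 → no match
2. "bddbddcbdbba" → no match
3. "bdcbdcbbad" → no match
4 → no match
5 → no match
6. "cbccbb" → no match — must start with "bd"
7 → no match — must start with "bd"

none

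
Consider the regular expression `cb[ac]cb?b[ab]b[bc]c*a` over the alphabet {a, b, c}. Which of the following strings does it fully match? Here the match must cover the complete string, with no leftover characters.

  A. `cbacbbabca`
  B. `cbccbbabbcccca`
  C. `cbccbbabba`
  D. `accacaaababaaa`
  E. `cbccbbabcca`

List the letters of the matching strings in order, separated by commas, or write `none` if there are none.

A, B, C, E

A. `cbacbbabca` → match
B → match
C. `cbccbbabba` → match
D → no match — must start with `cb`
E. `cbccbbabcca` → match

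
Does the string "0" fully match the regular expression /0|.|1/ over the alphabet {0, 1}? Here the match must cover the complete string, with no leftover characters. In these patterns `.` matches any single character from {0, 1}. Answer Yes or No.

Yes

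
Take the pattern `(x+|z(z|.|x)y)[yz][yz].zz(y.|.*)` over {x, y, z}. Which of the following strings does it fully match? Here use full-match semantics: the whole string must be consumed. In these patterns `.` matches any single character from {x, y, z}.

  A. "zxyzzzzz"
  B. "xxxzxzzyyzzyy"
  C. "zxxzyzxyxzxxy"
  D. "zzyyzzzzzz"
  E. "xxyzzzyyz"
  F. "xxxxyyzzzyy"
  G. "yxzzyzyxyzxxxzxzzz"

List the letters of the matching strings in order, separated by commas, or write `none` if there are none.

A, D, F

A. "zxyzzzzz" → match
B → no match
C → no match
D. "zzyyzzzzzz" → match
E. "xxyzzzyyz" → no match
F. "xxxxyyzzzyy" → match
G → no match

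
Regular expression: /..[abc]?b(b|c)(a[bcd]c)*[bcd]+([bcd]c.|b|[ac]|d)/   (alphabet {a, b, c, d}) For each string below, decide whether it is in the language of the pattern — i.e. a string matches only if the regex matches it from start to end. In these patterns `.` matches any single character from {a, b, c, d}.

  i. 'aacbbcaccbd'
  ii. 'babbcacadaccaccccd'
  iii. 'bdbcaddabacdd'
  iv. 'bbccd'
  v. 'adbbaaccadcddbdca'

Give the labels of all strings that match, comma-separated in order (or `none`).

i → no match
ii → no match
iii → no match
iv → no match
v → no match

none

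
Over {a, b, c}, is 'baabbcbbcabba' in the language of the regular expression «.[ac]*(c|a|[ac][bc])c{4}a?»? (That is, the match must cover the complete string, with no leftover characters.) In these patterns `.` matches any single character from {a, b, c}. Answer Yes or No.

No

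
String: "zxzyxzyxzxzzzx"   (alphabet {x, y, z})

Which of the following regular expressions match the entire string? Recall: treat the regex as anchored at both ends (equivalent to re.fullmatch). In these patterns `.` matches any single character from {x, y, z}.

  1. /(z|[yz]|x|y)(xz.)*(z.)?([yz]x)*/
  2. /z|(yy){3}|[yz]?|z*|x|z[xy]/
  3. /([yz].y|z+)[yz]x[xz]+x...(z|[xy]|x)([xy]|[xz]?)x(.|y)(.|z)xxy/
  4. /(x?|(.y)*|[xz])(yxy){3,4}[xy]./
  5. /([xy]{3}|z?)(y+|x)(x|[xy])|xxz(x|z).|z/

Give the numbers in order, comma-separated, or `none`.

1 → match
2 → no match
3 → no match — must end with "xxy"
4 → no match
5 → no match

1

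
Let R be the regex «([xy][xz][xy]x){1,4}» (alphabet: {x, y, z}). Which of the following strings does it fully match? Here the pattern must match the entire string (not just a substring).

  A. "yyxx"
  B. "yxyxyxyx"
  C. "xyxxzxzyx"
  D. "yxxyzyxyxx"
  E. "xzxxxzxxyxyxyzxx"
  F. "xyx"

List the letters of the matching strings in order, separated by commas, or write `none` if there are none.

B, E

A → no match
B → match
C → no match
D → no match
E → match
F → no match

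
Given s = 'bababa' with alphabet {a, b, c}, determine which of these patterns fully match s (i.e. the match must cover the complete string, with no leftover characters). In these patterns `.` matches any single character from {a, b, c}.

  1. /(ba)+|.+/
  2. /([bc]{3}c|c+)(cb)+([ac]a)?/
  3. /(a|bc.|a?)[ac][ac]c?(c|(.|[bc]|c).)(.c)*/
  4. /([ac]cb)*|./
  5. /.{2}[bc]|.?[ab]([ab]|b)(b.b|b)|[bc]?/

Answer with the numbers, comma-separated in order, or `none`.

1

1 → match
2 → no match
3 → no match
4 → no match
5 → no match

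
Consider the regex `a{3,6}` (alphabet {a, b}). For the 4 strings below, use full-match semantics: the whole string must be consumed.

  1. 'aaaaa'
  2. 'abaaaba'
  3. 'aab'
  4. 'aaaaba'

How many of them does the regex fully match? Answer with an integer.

1 → match
2 → no match
3 → no match — must end with 'a'
4 → no match
Total matched: 1

1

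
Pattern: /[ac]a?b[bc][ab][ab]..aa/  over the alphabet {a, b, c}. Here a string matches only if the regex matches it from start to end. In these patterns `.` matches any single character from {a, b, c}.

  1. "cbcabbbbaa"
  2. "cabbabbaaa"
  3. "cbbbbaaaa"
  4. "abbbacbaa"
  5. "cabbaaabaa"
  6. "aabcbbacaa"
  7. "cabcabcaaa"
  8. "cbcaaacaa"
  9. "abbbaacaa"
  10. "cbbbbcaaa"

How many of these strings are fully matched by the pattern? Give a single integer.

1 → no match
2 → match
3 → match
4 → match
5 → match
6 → match
7 → match
8 → match
9 → match
10 → match
Total matched: 9

9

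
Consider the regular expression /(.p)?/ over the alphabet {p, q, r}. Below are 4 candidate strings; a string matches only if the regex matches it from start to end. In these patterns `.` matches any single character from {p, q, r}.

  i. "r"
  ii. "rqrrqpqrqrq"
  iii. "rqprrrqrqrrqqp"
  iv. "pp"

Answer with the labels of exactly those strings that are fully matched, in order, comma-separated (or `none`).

iv

i → no match
ii → no match
iii → no match
iv → match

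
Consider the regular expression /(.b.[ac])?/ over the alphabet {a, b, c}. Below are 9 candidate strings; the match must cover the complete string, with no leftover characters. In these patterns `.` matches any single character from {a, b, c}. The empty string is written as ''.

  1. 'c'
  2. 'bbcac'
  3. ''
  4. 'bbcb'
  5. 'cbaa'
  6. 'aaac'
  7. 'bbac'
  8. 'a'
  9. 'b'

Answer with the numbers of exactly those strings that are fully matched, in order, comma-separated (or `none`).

3, 5, 7

1 → no match
2 → no match
3 → match
4 → no match
5 → match
6 → no match
7 → match
8 → no match
9 → no match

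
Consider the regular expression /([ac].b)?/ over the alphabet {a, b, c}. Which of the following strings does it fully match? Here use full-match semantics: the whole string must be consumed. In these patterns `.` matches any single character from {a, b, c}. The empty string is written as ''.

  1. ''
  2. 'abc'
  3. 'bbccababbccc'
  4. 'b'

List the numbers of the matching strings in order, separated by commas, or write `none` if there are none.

1

1 → match
2 → no match
3 → no match
4 → no match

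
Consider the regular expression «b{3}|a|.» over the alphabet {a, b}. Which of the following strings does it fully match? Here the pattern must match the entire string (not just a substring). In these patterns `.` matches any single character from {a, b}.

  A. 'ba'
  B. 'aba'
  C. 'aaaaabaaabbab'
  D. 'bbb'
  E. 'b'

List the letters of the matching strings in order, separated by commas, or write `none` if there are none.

A → no match
B → no match
C → no match
D → match
E → match

D, E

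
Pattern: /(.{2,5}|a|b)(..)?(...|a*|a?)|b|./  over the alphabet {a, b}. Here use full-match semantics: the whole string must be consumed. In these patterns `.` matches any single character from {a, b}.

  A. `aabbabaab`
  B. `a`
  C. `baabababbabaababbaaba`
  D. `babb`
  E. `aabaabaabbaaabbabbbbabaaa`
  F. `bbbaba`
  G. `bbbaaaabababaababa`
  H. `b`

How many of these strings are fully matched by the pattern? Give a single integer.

5

A → match
B → match
C → no match
D → match
E → no match
F → match
G → no match
H → match
Total matched: 5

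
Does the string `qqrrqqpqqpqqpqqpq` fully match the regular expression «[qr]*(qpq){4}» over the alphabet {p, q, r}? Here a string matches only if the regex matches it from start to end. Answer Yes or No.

Yes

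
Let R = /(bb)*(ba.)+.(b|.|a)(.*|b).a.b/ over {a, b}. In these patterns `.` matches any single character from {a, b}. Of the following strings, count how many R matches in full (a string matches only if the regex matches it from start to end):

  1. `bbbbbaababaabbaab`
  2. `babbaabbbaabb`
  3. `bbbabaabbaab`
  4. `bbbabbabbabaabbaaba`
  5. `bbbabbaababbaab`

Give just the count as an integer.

4

1 → match
2 → match
3 → match
4 → no match — must end with `b`
5 → match
Total matched: 4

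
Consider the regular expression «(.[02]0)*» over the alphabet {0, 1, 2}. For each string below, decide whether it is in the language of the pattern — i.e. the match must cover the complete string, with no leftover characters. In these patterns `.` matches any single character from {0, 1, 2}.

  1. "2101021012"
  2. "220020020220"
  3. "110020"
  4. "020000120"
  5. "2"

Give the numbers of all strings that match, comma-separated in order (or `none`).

1 → no match
2 → match
3 → no match
4 → match
5 → no match

2, 4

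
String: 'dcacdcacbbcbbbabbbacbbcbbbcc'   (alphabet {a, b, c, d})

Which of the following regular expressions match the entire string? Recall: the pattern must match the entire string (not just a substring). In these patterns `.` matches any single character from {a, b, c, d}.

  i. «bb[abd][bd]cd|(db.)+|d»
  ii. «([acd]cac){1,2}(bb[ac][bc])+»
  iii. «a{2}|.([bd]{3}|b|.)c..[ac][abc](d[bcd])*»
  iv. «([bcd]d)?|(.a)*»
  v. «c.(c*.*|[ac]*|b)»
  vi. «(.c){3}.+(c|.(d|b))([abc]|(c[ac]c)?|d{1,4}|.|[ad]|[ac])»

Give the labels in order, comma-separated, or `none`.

ii, vi

i → no match
ii → match
iii → no match
iv → no match
v → no match — must start with 'c'
vi → match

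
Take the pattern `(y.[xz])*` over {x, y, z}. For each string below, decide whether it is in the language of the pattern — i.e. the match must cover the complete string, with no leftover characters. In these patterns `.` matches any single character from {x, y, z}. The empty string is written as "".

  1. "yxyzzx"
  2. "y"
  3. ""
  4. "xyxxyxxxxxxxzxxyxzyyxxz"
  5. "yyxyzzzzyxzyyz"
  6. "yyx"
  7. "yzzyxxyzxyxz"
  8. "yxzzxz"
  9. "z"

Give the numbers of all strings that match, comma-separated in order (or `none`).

3, 6, 7

1 → no match
2 → no match
3 → match
4 → no match
5 → no match
6 → match
7 → match
8 → no match
9 → no match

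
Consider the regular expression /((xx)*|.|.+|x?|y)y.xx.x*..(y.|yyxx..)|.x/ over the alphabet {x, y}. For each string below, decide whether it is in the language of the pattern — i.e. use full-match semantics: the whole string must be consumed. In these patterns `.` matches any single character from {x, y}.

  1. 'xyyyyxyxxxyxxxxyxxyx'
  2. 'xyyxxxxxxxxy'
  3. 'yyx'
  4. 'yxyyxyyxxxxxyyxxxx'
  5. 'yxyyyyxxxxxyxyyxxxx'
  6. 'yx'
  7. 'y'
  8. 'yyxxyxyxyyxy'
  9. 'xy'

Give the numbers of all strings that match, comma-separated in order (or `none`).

4, 5, 6

1 → no match
2. 'xyyxxxxxxxxy' → no match
3. 'yyx' → no match
4 → match
5 → match
6. 'yx' → match
7. 'y' → no match
8. 'yyxxyxyxyyxy' → no match
9. 'xy' → no match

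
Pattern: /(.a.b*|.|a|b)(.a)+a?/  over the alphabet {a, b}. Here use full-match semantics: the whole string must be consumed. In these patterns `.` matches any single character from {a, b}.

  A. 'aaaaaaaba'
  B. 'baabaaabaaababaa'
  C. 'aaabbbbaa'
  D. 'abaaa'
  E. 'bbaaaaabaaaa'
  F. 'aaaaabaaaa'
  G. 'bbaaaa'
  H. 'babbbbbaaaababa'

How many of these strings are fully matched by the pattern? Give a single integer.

8

A → match
B → match
C → match
D → match
E → match
F → match
G → match
H → match
Total matched: 8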